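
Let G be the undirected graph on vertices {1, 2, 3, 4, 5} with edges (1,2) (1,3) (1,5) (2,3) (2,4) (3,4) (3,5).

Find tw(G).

A width-2 tree decomposition is:
Bags: B1 = {1, 2, 3}  B2 = {1, 3, 5}  B3 = {2, 3, 4}
Tree: B1–B2, B1–B3
Each bag holds 3 vertices, so the decomposition has width 2, which upper-bounds the treewidth. Conversely, {1, 2, 3} is a clique of size 3, and the vertices of any clique must share a bag in every tree decomposition; so some bag has ≥ 3 vertices and tw(G) ≥ 2. The upper and lower bounds meet at 2, so that is the treewidth.

2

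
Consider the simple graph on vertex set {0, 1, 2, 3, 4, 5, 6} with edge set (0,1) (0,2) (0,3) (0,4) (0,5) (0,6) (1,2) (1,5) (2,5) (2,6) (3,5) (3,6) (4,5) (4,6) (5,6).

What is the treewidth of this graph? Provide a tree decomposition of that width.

Each bag holds 4 vertices, so the decomposition has width 3, which upper-bounds the treewidth. Conversely, {0, 1, 2, 5} is a clique of size 4, and the vertices of any clique must share a bag in every tree decomposition; so some bag has ≥ 4 vertices and tw(G) ≥ 3. Hence tw(G) = 3 exactly.

Treewidth 3.
One such decomposition:
Bags: B1 = {0, 1, 2, 5}  B2 = {0, 2, 5, 6}  B3 = {0, 4, 5, 6}  B4 = {0, 3, 5, 6}
Tree: B1–B2, B2–B3, B3–B4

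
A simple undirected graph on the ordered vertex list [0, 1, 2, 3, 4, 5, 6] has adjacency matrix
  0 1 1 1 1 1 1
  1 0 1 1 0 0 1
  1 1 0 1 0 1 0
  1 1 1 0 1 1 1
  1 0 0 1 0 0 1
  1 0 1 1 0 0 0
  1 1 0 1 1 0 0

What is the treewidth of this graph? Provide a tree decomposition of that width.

Treewidth 3.
Bags: B1 = {0, 1, 2, 3}  B2 = {0, 1, 3, 6}  B3 = {0, 2, 3, 5}  B4 = {0, 3, 4, 6}
Tree: B1–B2, B1–B3, B2–B4

The largest bag has 4 vertices, giving width 3; this decomposition certifies tw(G) ≤ 3. On the other hand G contains the 4-clique {0, 1, 2, 3}. A clique must lie in a single bag of any decomposition, so no decomposition can have width below 3. Therefore the treewidth is 3.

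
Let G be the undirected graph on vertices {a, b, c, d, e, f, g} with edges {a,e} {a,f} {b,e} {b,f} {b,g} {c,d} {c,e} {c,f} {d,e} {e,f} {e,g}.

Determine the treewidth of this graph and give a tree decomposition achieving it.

Each bag holds 3 vertices, so the decomposition has width 2, which upper-bounds the treewidth. Conversely, {c, d, e} is a clique of size 3, and the vertices of any clique must share a bag in every tree decomposition; so some bag has ≥ 3 vertices and tw(G) ≥ 2. The upper and lower bounds meet at 2, so that is the treewidth.

Treewidth 2.
Bags: B1 = {b, e, g}  B2 = {b, e, f}  B3 = {c, e, f}  B4 = {a, e, f}  B5 = {c, d, e}
Tree: B1–B2, B2–B3, B3–B4, B3–B5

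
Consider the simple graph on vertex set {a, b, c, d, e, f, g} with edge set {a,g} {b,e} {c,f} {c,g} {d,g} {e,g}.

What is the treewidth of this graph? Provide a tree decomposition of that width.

Treewidth 1.
Bags: B1 = {e, g}  B2 = {c, g}  B3 = {b, e}  B4 = {c, f}  B5 = {a, g}  B6 = {d, g}
Tree: B1–B2, B1–B3, B2–B4, B1–B5, B5–B6

Every bag has size at most 2, so the width is 2 − 1 = 1 and tw(G) ≤ 1. Since G has at least one edge (e.g. g–e), it is not an edgeless graph, so tw(G) ≥ 1. Therefore the treewidth is 1.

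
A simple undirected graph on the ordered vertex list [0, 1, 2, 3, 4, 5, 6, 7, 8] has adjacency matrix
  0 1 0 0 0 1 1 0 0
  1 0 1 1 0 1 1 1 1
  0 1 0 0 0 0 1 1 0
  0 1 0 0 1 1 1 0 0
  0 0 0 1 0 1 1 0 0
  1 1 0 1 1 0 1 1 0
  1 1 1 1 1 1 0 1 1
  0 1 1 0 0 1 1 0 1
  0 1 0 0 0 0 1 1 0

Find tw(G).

3

A width-3 tree decomposition is:
Bags: B1 = {1, 3, 5, 6}  B2 = {1, 5, 6, 7}  B3 = {0, 1, 5, 6}  B4 = {3, 4, 5, 6}  B5 = {1, 6, 7, 8}  B6 = {1, 2, 6, 7}
Tree: B1–B2, B2–B3, B1–B4, B2–B5, B2–B6
Every bag has size at most 4, so the width is 4 − 1 = 3 and tw(G) ≤ 3. For the lower bound, the 4 vertices {1, 6, 7, 8} are pairwise adjacent, and any tree decomposition puts a clique entirely inside one bag — forcing width ≥ 3. Hence tw(G) = 3 exactly.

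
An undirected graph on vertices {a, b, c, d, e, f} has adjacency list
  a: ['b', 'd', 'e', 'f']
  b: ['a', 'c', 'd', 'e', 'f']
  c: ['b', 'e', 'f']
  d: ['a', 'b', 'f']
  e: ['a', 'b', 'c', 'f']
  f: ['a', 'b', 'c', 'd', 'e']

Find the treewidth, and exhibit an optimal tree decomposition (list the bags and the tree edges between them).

The largest bag has 4 vertices, giving width 3; this decomposition certifies tw(G) ≤ 3. Conversely, {a, b, d, f} is a clique of size 4, and the vertices of any clique must share a bag in every tree decomposition; so some bag has ≥ 4 vertices and tw(G) ≥ 3. Combining the bounds, tw(G) = 3.

Treewidth 3.
One such decomposition:
Bags: B1 = {a, b, d, f}  B2 = {a, b, e, f}  B3 = {b, c, e, f}
Tree: B1–B2, B2–B3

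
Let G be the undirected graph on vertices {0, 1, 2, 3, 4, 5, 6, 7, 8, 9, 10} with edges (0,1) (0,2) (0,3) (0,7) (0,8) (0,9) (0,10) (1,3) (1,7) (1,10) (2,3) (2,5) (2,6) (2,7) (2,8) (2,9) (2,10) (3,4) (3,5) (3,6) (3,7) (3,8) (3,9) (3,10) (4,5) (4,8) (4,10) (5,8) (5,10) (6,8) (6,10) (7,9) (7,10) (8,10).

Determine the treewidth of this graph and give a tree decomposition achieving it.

Treewidth 4.
One optimal decomposition is:
Bags: B1 = {0, 2, 3, 8, 10}  B2 = {0, 2, 3, 7, 10}  B3 = {2, 3, 6, 8, 10}  B4 = {2, 3, 5, 8, 10}  B5 = {0, 2, 3, 7, 9}  B6 = {3, 4, 5, 8, 10}  B7 = {0, 1, 3, 7, 10}
Tree: B1–B2, B1–B3, B3–B4, B2–B5, B4–B6, B2–B7

The largest bag has 5 vertices, giving width 4; this decomposition certifies tw(G) ≤ 4. Conversely, {0, 2, 3, 7, 9} is a clique of size 5, and the vertices of any clique must share a bag in every tree decomposition; so some bag has ≥ 5 vertices and tw(G) ≥ 4. Combining the bounds, tw(G) = 4.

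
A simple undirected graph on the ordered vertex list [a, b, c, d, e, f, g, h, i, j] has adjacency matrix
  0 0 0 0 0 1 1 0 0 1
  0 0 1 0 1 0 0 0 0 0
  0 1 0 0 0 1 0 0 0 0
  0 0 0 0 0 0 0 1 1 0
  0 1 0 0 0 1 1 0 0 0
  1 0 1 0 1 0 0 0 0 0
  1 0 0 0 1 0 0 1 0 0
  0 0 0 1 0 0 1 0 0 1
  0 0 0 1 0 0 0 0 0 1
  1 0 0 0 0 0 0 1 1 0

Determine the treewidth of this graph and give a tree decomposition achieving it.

Every bag has size at most 3, so the width is 3 − 1 = 2 and tw(G) ≤ 2. The edges b–c–f–e–b form a cycle, so G is not a tree and its treewidth is at least 2. Combining the bounds, tw(G) = 2.

Treewidth 2.
One optimal decomposition is:
Bags: B1 = {b, c, e}  B2 = {c, e, f}  B3 = {e, f, g}  B4 = {a, f, g}  B5 = {a, g, h}  B6 = {a, h, j}  B7 = {d, h, j}  B8 = {d, i, j}
Tree: B1–B2, B2–B3, B3–B4, B4–B5, B5–B6, B6–B7, B7–B8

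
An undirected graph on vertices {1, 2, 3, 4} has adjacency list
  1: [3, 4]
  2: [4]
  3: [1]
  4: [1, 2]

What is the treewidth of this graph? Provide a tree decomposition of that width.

Treewidth 1.
Bags: B1 = {1, 4}  B2 = {2, 4}  B3 = {1, 3}
Tree: B1–B2, B1–B3

Every bag has size at most 2, so the width is 2 − 1 = 1 and tw(G) ≤ 1. Any graph with an edge has treewidth ≥ 1, and G has the edge 4–1. The upper and lower bounds meet at 1, so that is the treewidth.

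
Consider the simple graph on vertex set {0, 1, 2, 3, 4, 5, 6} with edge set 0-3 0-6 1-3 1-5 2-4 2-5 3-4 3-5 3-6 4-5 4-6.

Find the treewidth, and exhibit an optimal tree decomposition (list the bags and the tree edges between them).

Each bag holds 3 vertices, so the decomposition has width 2, which upper-bounds the treewidth. On the other hand G contains the 3-clique {2, 4, 5}. A clique must lie in a single bag of any decomposition, so no decomposition can have width below 2. Therefore the treewidth is 2.

Treewidth 2.
Bags: B1 = {3, 4, 6}  B2 = {3, 4, 5}  B3 = {0, 3, 6}  B4 = {2, 4, 5}  B5 = {1, 3, 5}
Tree: B1–B2, B1–B3, B2–B4, B2–B5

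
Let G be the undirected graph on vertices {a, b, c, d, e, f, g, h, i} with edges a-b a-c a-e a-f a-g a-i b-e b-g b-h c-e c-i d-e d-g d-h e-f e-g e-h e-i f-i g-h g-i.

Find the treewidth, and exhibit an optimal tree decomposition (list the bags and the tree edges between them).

Every bag has size at most 4, so the width is 4 − 1 = 3 and tw(G) ≤ 3. Conversely, {d, e, g, h} is a clique of size 4, and the vertices of any clique must share a bag in every tree decomposition; so some bag has ≥ 4 vertices and tw(G) ≥ 3. Hence tw(G) = 3 exactly.

Treewidth 3.
Bags: B1 = {a, e, f, i}  B2 = {a, e, g, i}  B3 = {a, b, e, g}  B4 = {b, e, g, h}  B5 = {a, c, e, i}  B6 = {d, e, g, h}
Tree: B1–B2, B2–B3, B3–B4, B2–B5, B4–B6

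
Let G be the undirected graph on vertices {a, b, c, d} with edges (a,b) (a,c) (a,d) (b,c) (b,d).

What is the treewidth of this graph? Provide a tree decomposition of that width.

The largest bag has 3 vertices, giving width 2; this decomposition certifies tw(G) ≤ 2. Conversely, {a, b, d} is a clique of size 3, and the vertices of any clique must share a bag in every tree decomposition; so some bag has ≥ 3 vertices and tw(G) ≥ 2. Hence tw(G) = 2 exactly.

Treewidth 2.
Bags: B1 = {a, b, d}  B2 = {a, b, c}
Tree: B1–B2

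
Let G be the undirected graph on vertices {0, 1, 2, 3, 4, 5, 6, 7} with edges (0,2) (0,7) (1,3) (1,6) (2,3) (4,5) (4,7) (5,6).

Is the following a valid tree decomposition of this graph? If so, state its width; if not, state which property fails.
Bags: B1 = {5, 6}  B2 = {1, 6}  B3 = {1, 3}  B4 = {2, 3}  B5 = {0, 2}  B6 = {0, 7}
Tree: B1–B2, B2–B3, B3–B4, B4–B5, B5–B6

A tree decomposition must satisfy three properties: every vertex lies in some bag; for every edge, both endpoints lie together in some bag; and for every vertex, the bags containing it form a connected subtree. Here vertex 4 appears in no bag, so the decomposition is invalid.

No — vertex 4 appears in no bag.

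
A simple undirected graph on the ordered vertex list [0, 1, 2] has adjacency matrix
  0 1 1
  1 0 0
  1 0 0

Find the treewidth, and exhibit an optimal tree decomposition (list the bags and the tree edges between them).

Treewidth 1.
One optimal decomposition is:
Bags: B1 = {0, 1}  B2 = {0, 2}
Tree: B1–B2

The largest bag has 2 vertices, giving width 1; this decomposition certifies tw(G) ≤ 1. Any graph with an edge has treewidth ≥ 1, and G has the edge 0–1. Therefore the treewidth is 1.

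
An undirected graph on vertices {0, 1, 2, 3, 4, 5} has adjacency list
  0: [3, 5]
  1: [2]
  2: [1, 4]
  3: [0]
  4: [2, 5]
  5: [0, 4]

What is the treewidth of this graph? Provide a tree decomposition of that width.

Treewidth 1.
One such decomposition:
Bags: B1 = {1, 2}  B2 = {2, 4}  B3 = {4, 5}  B4 = {0, 5}  B5 = {0, 3}
Tree: B1–B2, B2–B3, B3–B4, B4–B5

The largest bag has 2 vertices, giving width 1; this decomposition certifies tw(G) ≤ 1. Any graph with an edge has treewidth ≥ 1, and G has the edge 1–2. Hence tw(G) = 1 exactly.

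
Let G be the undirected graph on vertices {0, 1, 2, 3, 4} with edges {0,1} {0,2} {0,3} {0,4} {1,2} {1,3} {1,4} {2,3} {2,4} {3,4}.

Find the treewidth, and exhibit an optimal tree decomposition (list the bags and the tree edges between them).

A single bag containing all 5 vertices is trivially a valid decomposition of width 4. Conversely, {0, 1, 2, 3, 4} is a clique of size 5, and the vertices of any clique must share a bag in every tree decomposition; so some bag has ≥ 5 vertices and tw(G) ≥ 4. Combining the bounds, tw(G) = 4.

Treewidth 4.
One optimal decomposition is:
Bags: B1 = {0, 1, 2, 3, 4}
Tree: (single bag)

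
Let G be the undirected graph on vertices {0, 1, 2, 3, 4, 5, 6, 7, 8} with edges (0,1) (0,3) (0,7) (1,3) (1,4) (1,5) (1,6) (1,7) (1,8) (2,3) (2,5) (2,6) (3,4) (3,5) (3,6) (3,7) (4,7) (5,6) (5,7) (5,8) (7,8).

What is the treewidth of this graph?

3

A width-3 tree decomposition is:
Bags: B1 = {1, 3, 5, 7}  B2 = {1, 3, 5, 6}  B3 = {2, 3, 5, 6}  B4 = {1, 3, 4, 7}  B5 = {1, 5, 7, 8}  B6 = {0, 1, 3, 7}
Tree: B1–B2, B2–B3, B1–B4, B1–B5, B1–B6
Every bag has size at most 4, so the width is 4 − 1 = 3 and tw(G) ≤ 3. For the lower bound, the 4 vertices {1, 5, 7, 8} are pairwise adjacent, and any tree decomposition puts a clique entirely inside one bag — forcing width ≥ 3. Hence tw(G) = 3 exactly.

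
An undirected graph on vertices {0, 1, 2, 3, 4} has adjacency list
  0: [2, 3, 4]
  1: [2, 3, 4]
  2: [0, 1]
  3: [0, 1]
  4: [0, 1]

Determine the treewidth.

A width-2 tree decomposition is:
Bags: B1 = {0, 1, 2}  B2 = {0, 1, 4}  B3 = {0, 1, 3}
Tree: B1–B2, B2–B3
Each bag holds 3 vertices, so the decomposition has width 2, which upper-bounds the treewidth. For the lower bound, G contains the cycle 2–1–4–0–2, so G is not a forest; only forests have treewidth ≤ 1, hence tw(G) ≥ 2. Combining the bounds, tw(G) = 2.

2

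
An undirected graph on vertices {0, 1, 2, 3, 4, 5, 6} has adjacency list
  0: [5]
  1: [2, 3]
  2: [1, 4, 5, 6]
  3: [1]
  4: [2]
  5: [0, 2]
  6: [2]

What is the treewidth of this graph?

1

A width-1 tree decomposition is:
Bags: B1 = {2, 5}  B2 = {1, 2}  B3 = {2, 6}  B4 = {0, 5}  B5 = {2, 4}  B6 = {1, 3}
Tree: B1–B2, B1–B3, B1–B4, B2–B5, B2–B6
The largest bag has 2 vertices, giving width 1; this decomposition certifies tw(G) ≤ 1. G has an edge, so its treewidth is at least 1. Hence tw(G) = 1 exactly.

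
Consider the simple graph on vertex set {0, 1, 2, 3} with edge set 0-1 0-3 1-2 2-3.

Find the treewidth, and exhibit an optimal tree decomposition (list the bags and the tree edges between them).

Treewidth 2.
One optimal decomposition is:
Bags: B1 = {0, 1, 2}  B2 = {0, 2, 3}
Tree: B1–B2

The largest bag has 3 vertices, giving width 2; this decomposition certifies tw(G) ≤ 2. For the lower bound, G contains the cycle 0–1–2–3–0, so G is not a forest; only forests have treewidth ≤ 1, hence tw(G) ≥ 2. Therefore the treewidth is 2.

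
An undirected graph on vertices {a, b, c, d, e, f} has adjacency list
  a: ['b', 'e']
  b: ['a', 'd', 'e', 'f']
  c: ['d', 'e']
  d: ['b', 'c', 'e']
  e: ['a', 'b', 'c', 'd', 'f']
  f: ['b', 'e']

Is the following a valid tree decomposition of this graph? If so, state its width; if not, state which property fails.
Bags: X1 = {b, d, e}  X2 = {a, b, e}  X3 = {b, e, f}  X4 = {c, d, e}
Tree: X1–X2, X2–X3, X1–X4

Yes; width 2.

Checking the three conditions: (i) the bags cover all of {a, b, c, d, e, f}; (ii) for each edge, some bag contains both endpoints; (iii) the bags containing any fixed vertex form a subtree. All hold, so the decomposition is valid with width 3 − 1 = 2.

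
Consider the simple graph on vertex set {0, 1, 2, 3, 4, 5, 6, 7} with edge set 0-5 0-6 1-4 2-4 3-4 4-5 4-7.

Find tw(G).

A width-1 tree decomposition is:
Bags: B1 = {3, 4}  B2 = {1, 4}  B3 = {4, 7}  B4 = {4, 5}  B5 = {0, 5}  B6 = {2, 4}  B7 = {0, 6}
Tree: B1–B2, B2–B3, B2–B4, B4–B5, B1–B6, B5–B7
Each bag holds 2 vertices, so the decomposition has width 1, which upper-bounds the treewidth. Since G has at least one edge (e.g. 4–3), it is not an edgeless graph, so tw(G) ≥ 1. Hence tw(G) = 1 exactly.

1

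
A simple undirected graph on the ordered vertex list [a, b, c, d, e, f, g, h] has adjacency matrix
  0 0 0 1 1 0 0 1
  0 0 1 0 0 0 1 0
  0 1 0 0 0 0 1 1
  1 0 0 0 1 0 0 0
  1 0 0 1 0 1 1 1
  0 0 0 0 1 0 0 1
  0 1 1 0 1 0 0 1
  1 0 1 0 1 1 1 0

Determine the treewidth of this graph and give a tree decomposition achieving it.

Treewidth 2.
Bags: B1 = {e, f, h}  B2 = {e, g, h}  B3 = {c, g, h}  B4 = {a, e, h}  B5 = {b, c, g}  B6 = {a, d, e}
Tree: B1–B2, B2–B3, B1–B4, B3–B5, B4–B6

The largest bag has 3 vertices, giving width 2; this decomposition certifies tw(G) ≤ 2. On the other hand G contains the 3-clique {a, d, e}. A clique must lie in a single bag of any decomposition, so no decomposition can have width below 2. Therefore the treewidth is 2.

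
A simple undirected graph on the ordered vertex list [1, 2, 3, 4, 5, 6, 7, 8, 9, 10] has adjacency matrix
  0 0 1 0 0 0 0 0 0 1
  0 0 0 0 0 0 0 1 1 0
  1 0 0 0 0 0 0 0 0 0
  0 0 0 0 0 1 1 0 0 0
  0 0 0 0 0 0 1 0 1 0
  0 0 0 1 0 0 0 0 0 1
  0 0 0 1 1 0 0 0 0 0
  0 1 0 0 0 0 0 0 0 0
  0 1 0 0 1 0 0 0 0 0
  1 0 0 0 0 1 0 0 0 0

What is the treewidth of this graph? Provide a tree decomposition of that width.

Treewidth 1.
One such decomposition:
Bags: B1 = {2, 8}  B2 = {2, 9}  B3 = {5, 9}  B4 = {5, 7}  B5 = {4, 7}  B6 = {4, 6}  B7 = {6, 10}  B8 = {1, 10}  B9 = {1, 3}
Tree: B1–B2, B2–B3, B3–B4, B4–B5, B5–B6, B6–B7, B7–B8, B8–B9

The largest bag has 2 vertices, giving width 1; this decomposition certifies tw(G) ≤ 1. Since G has at least one edge (e.g. 8–2), it is not an edgeless graph, so tw(G) ≥ 1. Therefore the treewidth is 1.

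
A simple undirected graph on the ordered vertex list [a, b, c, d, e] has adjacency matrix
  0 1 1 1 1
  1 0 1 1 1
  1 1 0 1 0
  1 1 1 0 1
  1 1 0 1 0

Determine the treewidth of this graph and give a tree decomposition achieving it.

Treewidth 3.
One such decomposition:
Bags: B1 = {a, b, d, e}  B2 = {a, b, c, d}
Tree: B1–B2

Every bag has size at most 4, so the width is 4 − 1 = 3 and tw(G) ≤ 3. On the other hand G contains the 4-clique {a, b, d, e}. A clique must lie in a single bag of any decomposition, so no decomposition can have width below 3. Therefore the treewidth is 3.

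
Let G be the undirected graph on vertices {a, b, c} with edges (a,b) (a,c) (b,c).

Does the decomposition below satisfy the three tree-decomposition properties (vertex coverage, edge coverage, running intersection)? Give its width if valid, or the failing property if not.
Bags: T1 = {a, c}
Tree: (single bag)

No — vertex b appears in no bag.

A tree decomposition must satisfy three properties: every vertex lies in some bag; for every edge, both endpoints lie together in some bag; and for every vertex, the bags containing it form a connected subtree. Here vertex b appears in no bag, so the decomposition is invalid.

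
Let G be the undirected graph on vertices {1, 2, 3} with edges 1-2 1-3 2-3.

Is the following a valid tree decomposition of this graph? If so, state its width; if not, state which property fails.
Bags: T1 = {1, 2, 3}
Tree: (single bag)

Yes; width 2.

Vertex coverage: the bags together contain {1, 2, 3}, the full vertex set. Edge coverage: each edge of G has both endpoints in at least one bag. Running intersection: for every vertex, the bags containing it form a connected subtree. All three properties hold, so this is a valid tree decomposition of width max|bag| − 1 = 2, and hence tw(G) ≤ 2.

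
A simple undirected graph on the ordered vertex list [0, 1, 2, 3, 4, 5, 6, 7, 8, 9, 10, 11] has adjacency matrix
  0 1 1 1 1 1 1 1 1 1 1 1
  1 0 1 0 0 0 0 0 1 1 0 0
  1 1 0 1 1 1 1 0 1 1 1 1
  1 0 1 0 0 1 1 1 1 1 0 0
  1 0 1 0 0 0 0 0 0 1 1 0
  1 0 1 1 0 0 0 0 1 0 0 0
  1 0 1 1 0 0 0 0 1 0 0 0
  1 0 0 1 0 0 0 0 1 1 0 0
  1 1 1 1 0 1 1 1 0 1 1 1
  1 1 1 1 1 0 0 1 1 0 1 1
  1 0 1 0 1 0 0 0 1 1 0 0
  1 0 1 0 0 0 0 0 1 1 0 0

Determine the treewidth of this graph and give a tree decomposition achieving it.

Treewidth 4.
One optimal decomposition is:
Bags: B1 = {0, 2, 8, 9, 10}  B2 = {0, 2, 3, 8, 9}  B3 = {0, 2, 3, 6, 8}  B4 = {0, 2, 8, 9, 11}  B5 = {0, 3, 7, 8, 9}  B6 = {0, 2, 3, 5, 8}  B7 = {0, 1, 2, 8, 9}  B8 = {0, 2, 4, 9, 10}
Tree: B1–B2, B2–B3, B1–B4, B2–B5, B3–B6, B4–B7, B1–B8

Each bag holds 5 vertices, so the decomposition has width 4, which upper-bounds the treewidth. Conversely, {0, 2, 3, 8, 9} is a clique of size 5, and the vertices of any clique must share a bag in every tree decomposition; so some bag has ≥ 5 vertices and tw(G) ≥ 4. The upper and lower bounds meet at 4, so that is the treewidth.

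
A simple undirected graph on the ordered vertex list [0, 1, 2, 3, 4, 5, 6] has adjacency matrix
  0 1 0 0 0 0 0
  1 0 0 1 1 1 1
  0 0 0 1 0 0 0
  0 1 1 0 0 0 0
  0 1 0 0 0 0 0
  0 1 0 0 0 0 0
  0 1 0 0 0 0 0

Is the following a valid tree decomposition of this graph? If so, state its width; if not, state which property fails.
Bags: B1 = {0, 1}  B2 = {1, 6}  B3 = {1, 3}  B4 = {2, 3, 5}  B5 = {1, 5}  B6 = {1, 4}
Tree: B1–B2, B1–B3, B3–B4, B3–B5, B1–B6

A tree decomposition must satisfy three properties: every vertex lies in some bag; for every edge, both endpoints lie together in some bag; and for every vertex, the bags containing it form a connected subtree. Here bags containing vertex 5 are not connected in the tree, so the decomposition is invalid.

No — bags containing vertex 5 are not connected in the tree.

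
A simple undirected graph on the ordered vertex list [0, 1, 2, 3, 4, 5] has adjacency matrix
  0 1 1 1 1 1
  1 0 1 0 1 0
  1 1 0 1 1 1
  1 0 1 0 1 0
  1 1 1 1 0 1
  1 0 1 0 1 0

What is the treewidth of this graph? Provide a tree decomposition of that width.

Each bag holds 4 vertices, so the decomposition has width 3, which upper-bounds the treewidth. For the lower bound, the 4 vertices {0, 1, 2, 4} are pairwise adjacent, and any tree decomposition puts a clique entirely inside one bag — forcing width ≥ 3. Combining the bounds, tw(G) = 3.

Treewidth 3.
One optimal decomposition is:
Bags: B1 = {0, 1, 2, 4}  B2 = {0, 2, 3, 4}  B3 = {0, 2, 4, 5}
Tree: B1–B2, B1–B3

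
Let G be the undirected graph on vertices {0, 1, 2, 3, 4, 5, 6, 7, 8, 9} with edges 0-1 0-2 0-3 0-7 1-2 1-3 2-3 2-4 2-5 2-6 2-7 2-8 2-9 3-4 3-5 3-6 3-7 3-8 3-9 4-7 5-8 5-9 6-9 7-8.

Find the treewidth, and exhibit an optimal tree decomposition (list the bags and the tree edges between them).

Every bag has size at most 4, so the width is 4 − 1 = 3 and tw(G) ≤ 3. On the other hand G contains the 4-clique {0, 1, 2, 3}. A clique must lie in a single bag of any decomposition, so no decomposition can have width below 3. Therefore the treewidth is 3.

Treewidth 3.
One optimal decomposition is:
Bags: B1 = {2, 3, 5, 8}  B2 = {2, 3, 7, 8}  B3 = {2, 3, 5, 9}  B4 = {2, 3, 6, 9}  B5 = {2, 3, 4, 7}  B6 = {0, 2, 3, 7}  B7 = {0, 1, 2, 3}
Tree: B1–B2, B1–B3, B3–B4, B2–B5, B5–B6, B6–B7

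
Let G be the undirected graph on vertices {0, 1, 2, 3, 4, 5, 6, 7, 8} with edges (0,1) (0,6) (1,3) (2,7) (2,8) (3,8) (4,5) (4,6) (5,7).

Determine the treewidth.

2

A width-2 tree decomposition is:
Bags: B1 = {4, 5, 7}  B2 = {4, 6, 7}  B3 = {0, 6, 7}  B4 = {0, 1, 7}  B5 = {1, 3, 7}  B6 = {3, 7, 8}  B7 = {2, 7, 8}
Tree: B1–B2, B2–B3, B3–B4, B4–B5, B5–B6, B6–B7
The largest bag has 3 vertices, giving width 2; this decomposition certifies tw(G) ≤ 2. Since 7–5–4–6–0–1–3–8–2–7 is a cycle in G, G is not acyclic. Forests are exactly the graphs of treewidth ≤ 1, so tw(G) ≥ 2. Therefore the treewidth is 2.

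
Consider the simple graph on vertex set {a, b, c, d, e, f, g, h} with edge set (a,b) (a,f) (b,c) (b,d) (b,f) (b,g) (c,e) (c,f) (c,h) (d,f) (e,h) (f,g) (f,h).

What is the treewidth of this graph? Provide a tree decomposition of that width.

Every bag has size at most 3, so the width is 3 − 1 = 2 and tw(G) ≤ 2. Conversely, {c, e, h} is a clique of size 3, and the vertices of any clique must share a bag in every tree decomposition; so some bag has ≥ 3 vertices and tw(G) ≥ 2. The upper and lower bounds meet at 2, so that is the treewidth.

Treewidth 2.
One optimal decomposition is:
Bags: B1 = {c, f, h}  B2 = {b, c, f}  B3 = {c, e, h}  B4 = {b, f, g}  B5 = {a, b, f}  B6 = {b, d, f}
Tree: B1–B2, B1–B3, B2–B4, B2–B5, B5–B6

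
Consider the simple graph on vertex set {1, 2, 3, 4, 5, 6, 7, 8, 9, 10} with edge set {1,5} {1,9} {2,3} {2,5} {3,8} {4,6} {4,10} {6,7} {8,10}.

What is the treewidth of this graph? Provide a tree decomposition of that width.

Treewidth 1.
One optimal decomposition is:
Bags: B1 = {1, 9}  B2 = {1, 5}  B3 = {2, 5}  B4 = {2, 3}  B5 = {3, 8}  B6 = {8, 10}  B7 = {4, 10}  B8 = {4, 6}  B9 = {6, 7}
Tree: B1–B2, B2–B3, B3–B4, B4–B5, B5–B6, B6–B7, B7–B8, B8–B9

The largest bag has 2 vertices, giving width 1; this decomposition certifies tw(G) ≤ 1. Since G has at least one edge (e.g. 9–1), it is not an edgeless graph, so tw(G) ≥ 1. The upper and lower bounds meet at 1, so that is the treewidth.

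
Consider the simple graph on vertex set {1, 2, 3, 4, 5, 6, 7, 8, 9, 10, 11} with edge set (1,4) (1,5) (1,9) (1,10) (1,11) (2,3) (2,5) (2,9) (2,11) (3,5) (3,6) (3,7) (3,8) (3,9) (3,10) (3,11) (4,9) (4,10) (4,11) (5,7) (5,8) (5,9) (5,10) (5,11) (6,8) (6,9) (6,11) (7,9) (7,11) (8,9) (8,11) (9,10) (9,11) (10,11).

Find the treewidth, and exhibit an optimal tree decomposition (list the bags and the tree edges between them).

Treewidth 4.
One such decomposition:
Bags: B1 = {3, 6, 8, 9, 11}  B2 = {3, 5, 8, 9, 11}  B3 = {3, 5, 9, 10, 11}  B4 = {2, 3, 5, 9, 11}  B5 = {3, 5, 7, 9, 11}  B6 = {1, 5, 9, 10, 11}  B7 = {1, 4, 9, 10, 11}
Tree: B1–B2, B2–B3, B2–B4, B3–B5, B3–B6, B6–B7

The largest bag has 5 vertices, giving width 4; this decomposition certifies tw(G) ≤ 4. On the other hand G contains the 5-clique {1, 4, 9, 10, 11}. A clique must lie in a single bag of any decomposition, so no decomposition can have width below 4. Therefore the treewidth is 4.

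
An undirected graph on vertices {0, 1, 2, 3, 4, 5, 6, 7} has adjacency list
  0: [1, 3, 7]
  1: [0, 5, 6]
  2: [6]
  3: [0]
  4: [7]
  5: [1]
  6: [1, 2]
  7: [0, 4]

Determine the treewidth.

1

A width-1 tree decomposition is:
Bags: B1 = {2, 6}  B2 = {1, 6}  B3 = {0, 1}  B4 = {0, 7}  B5 = {0, 3}  B6 = {1, 5}  B7 = {4, 7}
Tree: B1–B2, B2–B3, B3–B4, B3–B5, B2–B6, B4–B7
Every bag has size at most 2, so the width is 2 − 1 = 1 and tw(G) ≤ 1. G has an edge, so its treewidth is at least 1. Therefore the treewidth is 1.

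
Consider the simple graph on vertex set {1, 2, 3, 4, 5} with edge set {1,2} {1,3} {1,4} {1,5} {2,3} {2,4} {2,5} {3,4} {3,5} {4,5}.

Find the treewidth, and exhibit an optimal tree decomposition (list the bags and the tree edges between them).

Treewidth 4.
One optimal decomposition is:
Bags: B1 = {1, 2, 3, 4, 5}
Tree: (single bag)

A single bag containing all 5 vertices is trivially a valid decomposition of width 4. Conversely, {1, 2, 3, 4, 5} is a clique of size 5, and the vertices of any clique must share a bag in every tree decomposition; so some bag has ≥ 5 vertices and tw(G) ≥ 4. The upper and lower bounds meet at 4, so that is the treewidth.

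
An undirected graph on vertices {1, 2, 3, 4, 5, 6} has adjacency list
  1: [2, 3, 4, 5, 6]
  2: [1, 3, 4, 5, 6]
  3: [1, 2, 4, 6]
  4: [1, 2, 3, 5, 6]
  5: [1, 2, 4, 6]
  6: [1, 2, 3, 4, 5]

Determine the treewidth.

4

A width-4 tree decomposition is:
Bags: B1 = {1, 2, 4, 5, 6}  B2 = {1, 2, 3, 4, 6}
Tree: B1–B2
Each bag holds 5 vertices, so the decomposition has width 4, which upper-bounds the treewidth. For the lower bound, the 5 vertices {1, 2, 3, 4, 6} are pairwise adjacent, and any tree decomposition puts a clique entirely inside one bag — forcing width ≥ 4. The upper and lower bounds meet at 4, so that is the treewidth.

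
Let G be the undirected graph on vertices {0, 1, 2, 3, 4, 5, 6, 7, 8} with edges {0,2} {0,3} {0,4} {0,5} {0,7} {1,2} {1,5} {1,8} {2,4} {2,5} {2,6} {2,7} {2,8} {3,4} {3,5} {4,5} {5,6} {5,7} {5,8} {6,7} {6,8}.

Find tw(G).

A width-3 tree decomposition is:
Bags: B1 = {0, 2, 5, 7}  B2 = {0, 2, 4, 5}  B3 = {0, 3, 4, 5}  B4 = {2, 5, 6, 7}  B5 = {2, 5, 6, 8}  B6 = {1, 2, 5, 8}
Tree: B1–B2, B2–B3, B1–B4, B4–B5, B5–B6
Every bag has size at most 4, so the width is 4 − 1 = 3 and tw(G) ≤ 3. For the lower bound, the 4 vertices {0, 2, 4, 5} are pairwise adjacent, and any tree decomposition puts a clique entirely inside one bag — forcing width ≥ 3. Combining the bounds, tw(G) = 3.

3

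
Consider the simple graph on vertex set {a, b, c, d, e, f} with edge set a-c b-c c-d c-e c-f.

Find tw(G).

1

A width-1 tree decomposition is:
Bags: B1 = {c, d}  B2 = {a, c}  B3 = {b, c}  B4 = {c, f}  B5 = {c, e}
Tree: B1–B2, B1–B3, B1–B4, B3–B5
Every bag has size at most 2, so the width is 2 − 1 = 1 and tw(G) ≤ 1. G has an edge, so its treewidth is at least 1. The upper and lower bounds meet at 1, so that is the treewidth.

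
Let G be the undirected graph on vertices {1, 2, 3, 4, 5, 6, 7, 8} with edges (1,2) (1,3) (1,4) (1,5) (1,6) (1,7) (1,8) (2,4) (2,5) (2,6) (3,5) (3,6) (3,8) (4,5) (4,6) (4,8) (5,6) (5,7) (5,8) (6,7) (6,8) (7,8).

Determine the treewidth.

4

A width-4 tree decomposition is:
Bags: B1 = {1, 4, 5, 6, 8}  B2 = {1, 2, 4, 5, 6}  B3 = {1, 5, 6, 7, 8}  B4 = {1, 3, 5, 6, 8}
Tree: B1–B2, B1–B3, B1–B4
Each bag holds 5 vertices, so the decomposition has width 4, which upper-bounds the treewidth. Conversely, {1, 3, 5, 6, 8} is a clique of size 5, and the vertices of any clique must share a bag in every tree decomposition; so some bag has ≥ 5 vertices and tw(G) ≥ 4. The upper and lower bounds meet at 4, so that is the treewidth.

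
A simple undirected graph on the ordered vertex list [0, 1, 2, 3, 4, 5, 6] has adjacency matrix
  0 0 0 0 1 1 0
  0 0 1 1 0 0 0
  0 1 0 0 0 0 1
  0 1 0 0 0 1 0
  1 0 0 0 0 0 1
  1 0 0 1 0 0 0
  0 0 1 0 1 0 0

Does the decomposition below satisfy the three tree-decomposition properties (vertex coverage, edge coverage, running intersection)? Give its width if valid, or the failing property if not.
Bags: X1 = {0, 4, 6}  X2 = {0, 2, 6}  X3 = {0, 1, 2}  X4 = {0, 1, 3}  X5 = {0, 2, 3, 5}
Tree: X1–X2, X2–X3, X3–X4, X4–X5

A tree decomposition must satisfy three properties: every vertex lies in some bag; for every edge, both endpoints lie together in some bag; and for every vertex, the bags containing it form a connected subtree. Here bags containing vertex 2 are not connected in the tree, so the decomposition is invalid.

No — bags containing vertex 2 are not connected in the tree.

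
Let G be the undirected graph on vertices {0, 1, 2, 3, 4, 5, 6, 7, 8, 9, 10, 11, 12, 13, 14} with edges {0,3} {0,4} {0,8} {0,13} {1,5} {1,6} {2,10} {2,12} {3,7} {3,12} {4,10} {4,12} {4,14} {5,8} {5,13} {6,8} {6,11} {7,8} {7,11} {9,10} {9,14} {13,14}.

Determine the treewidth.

A width-3 tree decomposition is:
Bags: B1 = {1, 6, 7, 11}  B2 = {1, 6, 7, 8}  B3 = {1, 5, 7, 8}  B4 = {3, 5, 7, 8}  B5 = {0, 3, 5, 8}  B6 = {0, 3, 5, 13}  B7 = {0, 3, 12, 13}  B8 = {0, 4, 12, 13}  B9 = {4, 12, 13, 14}  B10 = {2, 4, 12, 14}  B11 = {2, 4, 10, 14}  B12 = {2, 9, 10, 14}
Tree: B1–B2, B2–B3, B3–B4, B4–B5, B5–B6, B6–B7, B7–B8, B8–B9, B9–B10, B10–B11, B11–B12
The largest bag has 4 vertices, giving width 3; this decomposition certifies tw(G) ≤ 3. For the lower bound: the 4 vertex sets {1,6,11}, {7}, {8}, {0,3,5,13} are disjoint, each induces a connected subgraph, and every pair is joined by at least one edge of G. Contracting each set to a single vertex therefore yields K_{4} as a minor, and since treewidth is minor-monotone, tw(G) ≥ tw(K_{4}) = 3. The upper and lower bounds meet at 3, so that is the treewidth.

3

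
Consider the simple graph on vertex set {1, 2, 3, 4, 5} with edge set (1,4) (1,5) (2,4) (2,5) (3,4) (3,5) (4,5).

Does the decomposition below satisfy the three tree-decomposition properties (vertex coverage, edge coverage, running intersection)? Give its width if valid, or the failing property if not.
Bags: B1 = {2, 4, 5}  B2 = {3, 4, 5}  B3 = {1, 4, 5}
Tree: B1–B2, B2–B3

Checking the three conditions: (i) the bags cover all of {1, 2, 3, 4, 5}; (ii) for each edge, some bag contains both endpoints; (iii) the bags containing any fixed vertex form a subtree. All hold, so the decomposition is valid with width 3 − 1 = 2.

Yes; width 2.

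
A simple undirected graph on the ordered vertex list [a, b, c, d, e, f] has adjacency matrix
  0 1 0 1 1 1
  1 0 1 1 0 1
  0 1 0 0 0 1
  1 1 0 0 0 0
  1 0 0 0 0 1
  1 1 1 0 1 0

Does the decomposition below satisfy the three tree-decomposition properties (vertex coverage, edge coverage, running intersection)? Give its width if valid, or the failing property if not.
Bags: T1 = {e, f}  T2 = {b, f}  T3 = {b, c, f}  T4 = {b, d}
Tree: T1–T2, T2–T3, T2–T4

No — vertex a appears in no bag.

A tree decomposition must satisfy three properties: every vertex lies in some bag; for every edge, both endpoints lie together in some bag; and for every vertex, the bags containing it form a connected subtree. Here vertex a appears in no bag, so the decomposition is invalid.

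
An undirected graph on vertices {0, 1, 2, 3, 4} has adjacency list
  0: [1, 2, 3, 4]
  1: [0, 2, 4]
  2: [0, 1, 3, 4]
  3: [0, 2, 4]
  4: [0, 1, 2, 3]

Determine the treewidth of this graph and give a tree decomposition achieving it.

The largest bag has 4 vertices, giving width 3; this decomposition certifies tw(G) ≤ 3. Conversely, {0, 1, 2, 4} is a clique of size 4, and the vertices of any clique must share a bag in every tree decomposition; so some bag has ≥ 4 vertices and tw(G) ≥ 3. Combining the bounds, tw(G) = 3.

Treewidth 3.
One optimal decomposition is:
Bags: B1 = {0, 2, 3, 4}  B2 = {0, 1, 2, 4}
Tree: B1–B2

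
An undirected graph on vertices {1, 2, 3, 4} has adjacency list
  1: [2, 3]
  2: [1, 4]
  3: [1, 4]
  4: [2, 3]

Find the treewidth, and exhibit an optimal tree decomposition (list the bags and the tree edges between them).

Treewidth 2.
Bags: B1 = {1, 3, 4}  B2 = {1, 2, 4}
Tree: B1–B2

The largest bag has 3 vertices, giving width 2; this decomposition certifies tw(G) ≤ 2. For the lower bound, G contains the cycle 1–3–4–2–1, so G is not a forest; only forests have treewidth ≤ 1, hence tw(G) ≥ 2. Hence tw(G) = 2 exactly.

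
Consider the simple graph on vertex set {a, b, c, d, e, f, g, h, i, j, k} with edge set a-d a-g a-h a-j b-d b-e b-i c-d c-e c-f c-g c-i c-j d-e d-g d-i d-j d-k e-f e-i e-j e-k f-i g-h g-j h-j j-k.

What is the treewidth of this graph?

A width-3 tree decomposition is:
Bags: B1 = {c, d, e, j}  B2 = {c, d, e, i}  B3 = {c, e, f, i}  B4 = {b, d, e, i}  B5 = {c, d, g, j}  B6 = {d, e, j, k}  B7 = {a, d, g, j}  B8 = {a, g, h, j}
Tree: B1–B2, B2–B3, B2–B4, B1–B5, B1–B6, B5–B7, B7–B8
Every bag has size at most 4, so the width is 4 − 1 = 3 and tw(G) ≤ 3. On the other hand G contains the 4-clique {c, d, g, j}. A clique must lie in a single bag of any decomposition, so no decomposition can have width below 3. Combining the bounds, tw(G) = 3.

3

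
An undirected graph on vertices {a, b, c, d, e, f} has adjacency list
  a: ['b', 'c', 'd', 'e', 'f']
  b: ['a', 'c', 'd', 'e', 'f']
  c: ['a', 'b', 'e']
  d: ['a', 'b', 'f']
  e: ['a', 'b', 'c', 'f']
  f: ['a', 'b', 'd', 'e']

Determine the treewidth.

3

A width-3 tree decomposition is:
Bags: B1 = {a, b, e, f}  B2 = {a, b, c, e}  B3 = {a, b, d, f}
Tree: B1–B2, B1–B3
Every bag has size at most 4, so the width is 4 − 1 = 3 and tw(G) ≤ 3. On the other hand G contains the 4-clique {a, b, d, f}. A clique must lie in a single bag of any decomposition, so no decomposition can have width below 3. Combining the bounds, tw(G) = 3.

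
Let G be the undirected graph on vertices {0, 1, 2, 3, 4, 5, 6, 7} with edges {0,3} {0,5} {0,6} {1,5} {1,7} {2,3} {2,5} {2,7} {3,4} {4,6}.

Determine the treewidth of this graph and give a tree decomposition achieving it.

Treewidth 2.
One optimal decomposition is:
Bags: B1 = {1, 5, 7}  B2 = {2, 5, 7}  B3 = {0, 2, 5}  B4 = {0, 2, 3}  B5 = {0, 3, 6}  B6 = {3, 4, 6}
Tree: B1–B2, B2–B3, B3–B4, B4–B5, B5–B6

The largest bag has 3 vertices, giving width 2; this decomposition certifies tw(G) ≤ 2. For the lower bound, G contains the cycle 1–7–2–5–1, so G is not a forest; only forests have treewidth ≤ 1, hence tw(G) ≥ 2. Hence tw(G) = 2 exactly.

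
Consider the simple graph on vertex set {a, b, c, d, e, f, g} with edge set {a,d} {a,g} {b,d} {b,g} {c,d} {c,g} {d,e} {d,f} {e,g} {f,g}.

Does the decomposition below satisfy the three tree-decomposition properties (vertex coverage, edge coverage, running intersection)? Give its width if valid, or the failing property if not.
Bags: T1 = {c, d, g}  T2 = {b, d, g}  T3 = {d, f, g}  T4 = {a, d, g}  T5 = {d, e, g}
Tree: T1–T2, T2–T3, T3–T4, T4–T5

Every vertex of G appears in some bag (union = {a, b, c, d, e, f, g}); every edge is covered by a bag; and for each vertex v the set of bags containing v is connected in the bag tree. The decomposition is therefore valid. The largest bag has 3 vertices, so the width is 2.

Yes; width 2.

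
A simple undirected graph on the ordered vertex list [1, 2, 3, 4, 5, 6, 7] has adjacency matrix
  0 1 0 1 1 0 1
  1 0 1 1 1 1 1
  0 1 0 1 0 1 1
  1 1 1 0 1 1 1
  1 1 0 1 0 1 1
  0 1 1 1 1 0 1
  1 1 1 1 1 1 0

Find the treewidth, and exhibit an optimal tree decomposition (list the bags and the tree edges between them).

Every bag has size at most 5, so the width is 5 − 1 = 4 and tw(G) ≤ 4. For the lower bound, the 5 vertices {2, 3, 4, 6, 7} are pairwise adjacent, and any tree decomposition puts a clique entirely inside one bag — forcing width ≥ 4. Therefore the treewidth is 4.

Treewidth 4.
Bags: B1 = {2, 4, 5, 6, 7}  B2 = {2, 3, 4, 6, 7}  B3 = {1, 2, 4, 5, 7}
Tree: B1–B2, B1–B3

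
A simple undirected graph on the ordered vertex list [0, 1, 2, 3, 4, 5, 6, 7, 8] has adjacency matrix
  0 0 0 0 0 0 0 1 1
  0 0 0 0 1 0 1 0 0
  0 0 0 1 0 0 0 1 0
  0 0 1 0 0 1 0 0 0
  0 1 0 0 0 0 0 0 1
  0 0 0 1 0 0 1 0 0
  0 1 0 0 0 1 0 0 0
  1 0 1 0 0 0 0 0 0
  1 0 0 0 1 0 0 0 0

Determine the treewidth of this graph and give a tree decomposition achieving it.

Every bag has size at most 3, so the width is 3 − 1 = 2 and tw(G) ≤ 2. Since 5–6–1–4–8–0–7–2–3–5 is a cycle in G, G is not acyclic. Forests are exactly the graphs of treewidth ≤ 1, so tw(G) ≥ 2. Combining the bounds, tw(G) = 2.

Treewidth 2.
One such decomposition:
Bags: B1 = {1, 5, 6}  B2 = {1, 4, 5}  B3 = {4, 5, 8}  B4 = {0, 5, 8}  B5 = {0, 5, 7}  B6 = {2, 5, 7}  B7 = {2, 3, 5}
Tree: B1–B2, B2–B3, B3–B4, B4–B5, B5–B6, B6–B7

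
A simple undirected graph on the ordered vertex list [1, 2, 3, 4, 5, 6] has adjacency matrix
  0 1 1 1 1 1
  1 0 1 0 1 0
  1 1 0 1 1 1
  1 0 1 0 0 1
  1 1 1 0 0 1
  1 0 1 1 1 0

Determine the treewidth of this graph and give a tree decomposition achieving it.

Each bag holds 4 vertices, so the decomposition has width 3, which upper-bounds the treewidth. Conversely, {1, 3, 4, 6} is a clique of size 4, and the vertices of any clique must share a bag in every tree decomposition; so some bag has ≥ 4 vertices and tw(G) ≥ 3. Combining the bounds, tw(G) = 3.

Treewidth 3.
Bags: B1 = {1, 2, 3, 5}  B2 = {1, 3, 5, 6}  B3 = {1, 3, 4, 6}
Tree: B1–B2, B2–B3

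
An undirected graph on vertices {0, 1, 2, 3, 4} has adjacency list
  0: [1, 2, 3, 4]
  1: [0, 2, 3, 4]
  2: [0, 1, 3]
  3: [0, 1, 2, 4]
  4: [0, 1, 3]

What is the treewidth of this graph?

3

A width-3 tree decomposition is:
Bags: B1 = {0, 1, 2, 3}  B2 = {0, 1, 3, 4}
Tree: B1–B2
Each bag holds 4 vertices, so the decomposition has width 3, which upper-bounds the treewidth. Conversely, {0, 1, 2, 3} is a clique of size 4, and the vertices of any clique must share a bag in every tree decomposition; so some bag has ≥ 4 vertices and tw(G) ≥ 3. Combining the bounds, tw(G) = 3.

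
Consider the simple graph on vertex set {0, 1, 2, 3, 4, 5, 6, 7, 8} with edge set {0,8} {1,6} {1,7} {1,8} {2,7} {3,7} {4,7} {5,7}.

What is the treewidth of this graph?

A width-1 tree decomposition is:
Bags: B1 = {4, 7}  B2 = {1, 7}  B3 = {1, 8}  B4 = {3, 7}  B5 = {1, 6}  B6 = {5, 7}  B7 = {2, 7}  B8 = {0, 8}
Tree: B1–B2, B2–B3, B1–B4, B2–B5, B2–B6, B6–B7, B3–B8
Every bag has size at most 2, so the width is 2 − 1 = 1 and tw(G) ≤ 1. Since G has at least one edge (e.g. 4–7), it is not an edgeless graph, so tw(G) ≥ 1. Hence tw(G) = 1 exactly.

1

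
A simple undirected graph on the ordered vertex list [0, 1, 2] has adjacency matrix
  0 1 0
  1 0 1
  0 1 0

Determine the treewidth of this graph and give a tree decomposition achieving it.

The largest bag has 2 vertices, giving width 1; this decomposition certifies tw(G) ≤ 1. G has an edge, so its treewidth is at least 1. Hence tw(G) = 1 exactly.

Treewidth 1.
Bags: B1 = {1, 2}  B2 = {0, 1}
Tree: B1–B2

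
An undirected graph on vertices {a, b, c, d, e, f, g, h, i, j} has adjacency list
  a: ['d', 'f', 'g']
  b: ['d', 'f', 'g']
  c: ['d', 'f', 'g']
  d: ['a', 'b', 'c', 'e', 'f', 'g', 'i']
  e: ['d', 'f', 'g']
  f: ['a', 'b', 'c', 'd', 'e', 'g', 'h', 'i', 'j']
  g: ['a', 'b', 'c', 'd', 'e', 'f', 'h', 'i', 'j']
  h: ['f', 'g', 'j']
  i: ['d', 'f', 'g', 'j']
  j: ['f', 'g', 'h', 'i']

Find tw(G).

3

A width-3 tree decomposition is:
Bags: B1 = {d, f, g, i}  B2 = {f, g, i, j}  B3 = {d, e, f, g}  B4 = {c, d, f, g}  B5 = {a, d, f, g}  B6 = {b, d, f, g}  B7 = {f, g, h, j}
Tree: B1–B2, B1–B3, B3–B4, B1–B5, B1–B6, B2–B7
Every bag has size at most 4, so the width is 4 − 1 = 3 and tw(G) ≤ 3. Conversely, {b, d, f, g} is a clique of size 4, and the vertices of any clique must share a bag in every tree decomposition; so some bag has ≥ 4 vertices and tw(G) ≥ 3. The upper and lower bounds meet at 3, so that is the treewidth.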